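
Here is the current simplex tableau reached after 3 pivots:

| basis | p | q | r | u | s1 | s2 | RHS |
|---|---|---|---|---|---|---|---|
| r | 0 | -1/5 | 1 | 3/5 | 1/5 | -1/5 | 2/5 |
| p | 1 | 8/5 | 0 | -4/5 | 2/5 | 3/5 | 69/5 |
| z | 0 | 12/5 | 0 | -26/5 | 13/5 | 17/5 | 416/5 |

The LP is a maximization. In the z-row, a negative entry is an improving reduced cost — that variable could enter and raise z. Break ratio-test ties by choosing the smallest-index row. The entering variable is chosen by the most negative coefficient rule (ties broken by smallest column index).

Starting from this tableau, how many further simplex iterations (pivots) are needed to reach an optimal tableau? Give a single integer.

1

pivot: u in, r out → z = 260/3
No improving column remains; optimal.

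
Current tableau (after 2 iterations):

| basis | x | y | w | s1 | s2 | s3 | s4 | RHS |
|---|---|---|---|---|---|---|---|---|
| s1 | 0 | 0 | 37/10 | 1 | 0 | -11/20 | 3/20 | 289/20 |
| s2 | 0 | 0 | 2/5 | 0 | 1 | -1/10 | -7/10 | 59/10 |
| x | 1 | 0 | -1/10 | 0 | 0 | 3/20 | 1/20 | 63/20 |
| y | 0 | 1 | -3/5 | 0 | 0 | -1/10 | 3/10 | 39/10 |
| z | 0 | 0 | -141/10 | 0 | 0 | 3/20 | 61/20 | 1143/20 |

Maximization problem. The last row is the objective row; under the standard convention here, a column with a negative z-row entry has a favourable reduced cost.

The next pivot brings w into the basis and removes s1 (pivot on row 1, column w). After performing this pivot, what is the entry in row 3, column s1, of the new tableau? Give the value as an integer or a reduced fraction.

Pivot element is row 1, column w: 37/10.
Normalize row 1: new (row 1, s1) = 1/(37/10) = 10/37.
row 3 ← row 3 − (-1/10)·(new row 1): 0 − (-1/10)·(10/37) = 1/37.

1/37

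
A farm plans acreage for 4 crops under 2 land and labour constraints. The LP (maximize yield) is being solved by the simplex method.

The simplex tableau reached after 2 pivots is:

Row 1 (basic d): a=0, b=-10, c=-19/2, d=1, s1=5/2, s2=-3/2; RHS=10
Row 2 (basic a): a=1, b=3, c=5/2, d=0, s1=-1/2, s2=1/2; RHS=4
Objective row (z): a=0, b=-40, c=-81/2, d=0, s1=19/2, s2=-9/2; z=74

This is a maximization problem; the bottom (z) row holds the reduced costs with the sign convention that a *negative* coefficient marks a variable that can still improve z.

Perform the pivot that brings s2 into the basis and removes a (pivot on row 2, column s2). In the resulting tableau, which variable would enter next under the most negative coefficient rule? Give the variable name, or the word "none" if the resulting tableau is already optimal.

Pivot element 1/2. New z-row = old z-row − (-9/2)·(row 2/(1/2)).
Updated z-row coefficients: a: 9, b: -13, c: -18, d: 0, s1: 5, s2: 0.
The most negative is -18 in column c, so c would enter next.

c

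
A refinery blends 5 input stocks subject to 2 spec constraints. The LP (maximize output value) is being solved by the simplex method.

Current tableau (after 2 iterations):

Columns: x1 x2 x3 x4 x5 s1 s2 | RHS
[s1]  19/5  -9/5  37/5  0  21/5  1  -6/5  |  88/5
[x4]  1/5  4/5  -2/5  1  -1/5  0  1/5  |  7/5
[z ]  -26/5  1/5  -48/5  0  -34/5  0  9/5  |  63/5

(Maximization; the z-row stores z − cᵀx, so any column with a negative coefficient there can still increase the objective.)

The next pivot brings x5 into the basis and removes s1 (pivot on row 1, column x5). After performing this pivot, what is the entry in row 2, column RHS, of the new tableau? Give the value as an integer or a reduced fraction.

Pivot element is row 1, column x5: 21/5.
Normalize row 1: new (row 1, RHS) = (88/5)/(21/5) = 88/21.
row 2 ← row 2 − (-1/5)·(new row 1): 7/5 − (-1/5)·(88/21) = 47/21.

47/21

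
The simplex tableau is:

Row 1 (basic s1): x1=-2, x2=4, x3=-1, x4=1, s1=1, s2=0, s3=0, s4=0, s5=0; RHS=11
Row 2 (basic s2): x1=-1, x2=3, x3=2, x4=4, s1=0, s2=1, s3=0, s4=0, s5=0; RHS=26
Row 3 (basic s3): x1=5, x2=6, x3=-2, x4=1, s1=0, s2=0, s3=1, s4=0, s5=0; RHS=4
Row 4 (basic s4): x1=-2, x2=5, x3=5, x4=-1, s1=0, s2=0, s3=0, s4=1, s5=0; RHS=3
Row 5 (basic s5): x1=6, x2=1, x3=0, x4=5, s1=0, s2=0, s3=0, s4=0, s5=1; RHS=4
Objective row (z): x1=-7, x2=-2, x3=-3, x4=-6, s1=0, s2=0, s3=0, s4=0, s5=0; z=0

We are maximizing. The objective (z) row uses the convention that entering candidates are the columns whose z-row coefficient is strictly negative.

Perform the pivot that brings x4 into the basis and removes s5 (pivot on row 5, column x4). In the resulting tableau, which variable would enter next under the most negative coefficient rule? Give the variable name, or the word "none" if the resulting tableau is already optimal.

x3

Pivot element 5. New z-row = old z-row − (-6)·(row 5/5).
Updated z-row coefficients: x1: 1/5, x2: -4/5, x3: -3, x4: 0, s1: 0, s2: 0, s3: 0, s4: 0, s5: 6/5.
The most negative is -3 in column x3, so x3 would enter next.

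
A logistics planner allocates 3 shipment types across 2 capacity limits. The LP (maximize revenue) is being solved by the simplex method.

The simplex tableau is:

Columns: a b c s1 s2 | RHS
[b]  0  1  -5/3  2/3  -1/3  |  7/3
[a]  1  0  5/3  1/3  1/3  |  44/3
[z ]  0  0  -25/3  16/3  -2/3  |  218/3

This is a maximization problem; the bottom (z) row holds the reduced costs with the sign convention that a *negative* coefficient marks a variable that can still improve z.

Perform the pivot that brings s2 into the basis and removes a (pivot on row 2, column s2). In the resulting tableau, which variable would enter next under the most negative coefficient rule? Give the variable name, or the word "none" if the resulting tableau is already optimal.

c

Pivot element 1/3. New z-row = old z-row − (-2/3)·(row 2/(1/3)).
Updated z-row coefficients: a: 2, b: 0, c: -5, s1: 6, s2: 0.
The most negative is -5 in column c, so c would enter next.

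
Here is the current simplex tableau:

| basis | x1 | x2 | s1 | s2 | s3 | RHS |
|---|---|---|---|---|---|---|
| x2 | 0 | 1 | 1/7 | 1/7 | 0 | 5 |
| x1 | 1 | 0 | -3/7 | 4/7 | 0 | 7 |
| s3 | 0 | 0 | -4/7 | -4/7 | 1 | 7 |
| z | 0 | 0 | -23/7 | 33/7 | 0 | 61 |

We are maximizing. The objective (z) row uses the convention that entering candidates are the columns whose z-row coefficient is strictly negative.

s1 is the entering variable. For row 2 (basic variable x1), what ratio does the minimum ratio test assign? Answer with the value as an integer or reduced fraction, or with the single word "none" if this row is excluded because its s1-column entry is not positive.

none

The s1 entry in row 2 is -3/7 ≤ 0, so this row gives no ratio.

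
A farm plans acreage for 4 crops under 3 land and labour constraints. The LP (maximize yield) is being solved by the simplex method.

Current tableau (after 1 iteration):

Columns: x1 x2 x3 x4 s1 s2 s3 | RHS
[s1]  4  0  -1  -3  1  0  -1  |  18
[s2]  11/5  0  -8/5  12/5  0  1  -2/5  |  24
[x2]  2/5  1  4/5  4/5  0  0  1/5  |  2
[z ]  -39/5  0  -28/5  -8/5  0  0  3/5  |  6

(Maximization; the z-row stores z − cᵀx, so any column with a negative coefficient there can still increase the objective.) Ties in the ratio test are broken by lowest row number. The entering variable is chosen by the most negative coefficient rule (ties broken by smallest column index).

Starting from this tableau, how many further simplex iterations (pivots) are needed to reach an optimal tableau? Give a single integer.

2

pivot: x1 in, s1 out → z = 411/10
pivot: x3 in, x2 out → z = 385/9
No improving column remains; optimal.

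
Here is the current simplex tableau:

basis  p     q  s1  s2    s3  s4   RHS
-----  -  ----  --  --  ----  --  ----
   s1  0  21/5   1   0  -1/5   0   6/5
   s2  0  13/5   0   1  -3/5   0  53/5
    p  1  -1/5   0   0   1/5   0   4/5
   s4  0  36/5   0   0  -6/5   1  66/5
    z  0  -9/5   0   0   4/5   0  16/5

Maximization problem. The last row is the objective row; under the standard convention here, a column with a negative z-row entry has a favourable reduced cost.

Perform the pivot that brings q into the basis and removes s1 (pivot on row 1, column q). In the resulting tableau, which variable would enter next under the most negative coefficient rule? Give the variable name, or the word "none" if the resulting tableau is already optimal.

Pivot element 21/5. New z-row = old z-row − (-9/5)·(row 1/(21/5)).
Updated z-row coefficients: p: 0, q: 0, s1: 3/7, s2: 0, s3: 5/7, s4: 0.
No coefficient is strictly negative; the tableau after this pivot is optimal.

none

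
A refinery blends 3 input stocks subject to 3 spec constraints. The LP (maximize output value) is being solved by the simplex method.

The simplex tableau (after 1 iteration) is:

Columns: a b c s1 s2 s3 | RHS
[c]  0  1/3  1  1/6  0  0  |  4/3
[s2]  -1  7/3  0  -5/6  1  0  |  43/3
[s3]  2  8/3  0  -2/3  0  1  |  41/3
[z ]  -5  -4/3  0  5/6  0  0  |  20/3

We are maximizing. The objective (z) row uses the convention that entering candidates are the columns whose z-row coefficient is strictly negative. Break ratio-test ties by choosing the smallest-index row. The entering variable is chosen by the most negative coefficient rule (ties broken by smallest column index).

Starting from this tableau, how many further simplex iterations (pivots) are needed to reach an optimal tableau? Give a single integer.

2

pivot: a in, s3 out → z = 245/6
pivot: s1 in, c out → z = 95/2
No improving column remains; optimal.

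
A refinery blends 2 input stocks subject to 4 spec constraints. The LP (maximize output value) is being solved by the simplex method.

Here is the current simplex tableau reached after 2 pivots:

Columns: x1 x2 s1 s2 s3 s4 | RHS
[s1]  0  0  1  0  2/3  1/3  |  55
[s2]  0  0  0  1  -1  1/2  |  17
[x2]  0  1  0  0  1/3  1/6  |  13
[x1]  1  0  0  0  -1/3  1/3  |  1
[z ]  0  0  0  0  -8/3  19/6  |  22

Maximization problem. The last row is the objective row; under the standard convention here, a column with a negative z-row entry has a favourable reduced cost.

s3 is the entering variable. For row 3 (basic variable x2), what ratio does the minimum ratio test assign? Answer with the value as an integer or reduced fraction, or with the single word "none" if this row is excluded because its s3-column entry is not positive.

Ratio = RHS / (s3 entry) = 13 / (1/3) = 39.

39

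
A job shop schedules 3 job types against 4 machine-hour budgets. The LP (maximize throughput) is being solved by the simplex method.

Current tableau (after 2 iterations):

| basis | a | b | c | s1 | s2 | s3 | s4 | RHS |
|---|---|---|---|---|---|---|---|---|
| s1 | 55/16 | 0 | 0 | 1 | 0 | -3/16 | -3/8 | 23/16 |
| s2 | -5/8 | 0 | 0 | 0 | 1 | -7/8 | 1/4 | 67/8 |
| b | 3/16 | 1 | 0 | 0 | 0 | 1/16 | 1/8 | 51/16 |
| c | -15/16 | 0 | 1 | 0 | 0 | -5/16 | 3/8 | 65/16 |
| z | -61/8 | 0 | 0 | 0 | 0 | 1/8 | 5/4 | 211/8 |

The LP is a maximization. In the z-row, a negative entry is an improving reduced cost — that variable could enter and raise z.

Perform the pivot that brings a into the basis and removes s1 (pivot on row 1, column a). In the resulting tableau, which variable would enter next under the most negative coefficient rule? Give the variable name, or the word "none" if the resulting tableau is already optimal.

Pivot element 55/16. New z-row = old z-row − (-61/8)·(row 1/(55/16)).
Updated z-row coefficients: a: 0, b: 0, c: 0, s1: 122/55, s2: 0, s3: -16/55, s4: 23/55.
The most negative is -16/55 in column s3, so s3 would enter next.

s3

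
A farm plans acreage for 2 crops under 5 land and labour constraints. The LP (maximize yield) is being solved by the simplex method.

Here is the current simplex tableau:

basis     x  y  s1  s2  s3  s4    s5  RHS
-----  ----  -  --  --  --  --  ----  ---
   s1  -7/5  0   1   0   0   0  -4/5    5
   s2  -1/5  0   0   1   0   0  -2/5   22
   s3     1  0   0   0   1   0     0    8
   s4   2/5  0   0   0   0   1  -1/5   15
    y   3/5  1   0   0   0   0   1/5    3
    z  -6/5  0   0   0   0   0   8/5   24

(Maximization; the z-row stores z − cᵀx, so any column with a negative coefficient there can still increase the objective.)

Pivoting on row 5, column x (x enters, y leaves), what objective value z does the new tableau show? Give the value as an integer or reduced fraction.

30

Minimum ratio for x: 3/(3/5) = 5.
z changes by −(z-row coeff of x)·ratio = −(-6/5)·5 = 6.
New z = 24 + 6 = 30.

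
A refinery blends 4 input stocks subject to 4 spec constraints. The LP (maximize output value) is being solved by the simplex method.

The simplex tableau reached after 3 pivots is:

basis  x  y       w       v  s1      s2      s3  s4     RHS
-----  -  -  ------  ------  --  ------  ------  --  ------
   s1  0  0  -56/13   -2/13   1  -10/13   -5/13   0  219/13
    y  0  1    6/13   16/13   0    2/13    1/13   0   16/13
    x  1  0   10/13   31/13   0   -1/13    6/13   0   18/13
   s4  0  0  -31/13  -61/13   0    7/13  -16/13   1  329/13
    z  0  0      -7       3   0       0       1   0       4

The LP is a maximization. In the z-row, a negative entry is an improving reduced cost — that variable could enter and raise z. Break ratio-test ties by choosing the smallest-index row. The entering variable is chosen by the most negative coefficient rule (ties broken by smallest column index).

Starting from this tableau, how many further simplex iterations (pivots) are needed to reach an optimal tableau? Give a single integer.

pivot: w in, x out → z = 83/5
pivot: s2 in, y out → z = 18
No improving column remains; optimal.

2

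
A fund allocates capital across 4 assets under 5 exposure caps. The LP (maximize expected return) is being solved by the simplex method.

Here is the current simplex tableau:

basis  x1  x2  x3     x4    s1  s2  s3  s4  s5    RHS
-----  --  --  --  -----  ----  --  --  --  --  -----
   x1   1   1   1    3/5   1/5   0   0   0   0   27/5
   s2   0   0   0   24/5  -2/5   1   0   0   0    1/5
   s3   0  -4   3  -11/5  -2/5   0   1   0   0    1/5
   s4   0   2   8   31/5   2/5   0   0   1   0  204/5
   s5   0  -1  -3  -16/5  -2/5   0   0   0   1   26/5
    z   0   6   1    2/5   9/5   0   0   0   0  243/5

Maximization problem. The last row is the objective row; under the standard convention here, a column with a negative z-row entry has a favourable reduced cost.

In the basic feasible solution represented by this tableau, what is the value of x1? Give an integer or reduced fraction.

27/5

x1 is basic (row 1); its value is the RHS of that row: 27/5.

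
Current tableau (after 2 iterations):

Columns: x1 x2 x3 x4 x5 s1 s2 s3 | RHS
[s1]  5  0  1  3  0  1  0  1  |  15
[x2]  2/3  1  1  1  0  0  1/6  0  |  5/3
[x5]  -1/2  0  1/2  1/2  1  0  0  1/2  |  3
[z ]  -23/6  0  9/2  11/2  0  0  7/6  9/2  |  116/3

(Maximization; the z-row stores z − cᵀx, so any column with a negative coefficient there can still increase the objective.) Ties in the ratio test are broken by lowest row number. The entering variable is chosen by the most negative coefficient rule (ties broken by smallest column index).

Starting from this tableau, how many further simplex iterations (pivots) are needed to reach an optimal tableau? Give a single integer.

1

pivot: x1 in, x2 out → z = 193/4
No improving column remains; optimal.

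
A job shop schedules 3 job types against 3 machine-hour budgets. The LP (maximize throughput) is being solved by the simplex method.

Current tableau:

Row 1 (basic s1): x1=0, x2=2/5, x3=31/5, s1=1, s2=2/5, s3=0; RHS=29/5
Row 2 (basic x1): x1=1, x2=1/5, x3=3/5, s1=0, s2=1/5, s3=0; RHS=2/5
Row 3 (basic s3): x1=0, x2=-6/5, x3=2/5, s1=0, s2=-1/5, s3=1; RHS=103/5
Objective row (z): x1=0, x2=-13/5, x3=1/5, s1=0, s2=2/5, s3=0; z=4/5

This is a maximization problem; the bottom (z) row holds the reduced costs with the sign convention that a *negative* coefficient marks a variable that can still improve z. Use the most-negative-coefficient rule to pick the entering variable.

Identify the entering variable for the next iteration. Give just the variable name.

Objective-row coefficients: x1: 0, x2: -13/5, x3: 1/5, s1: 0, s2: 2/5, s3: 0.
The most negative is -13/5 in column x2, so x2 enters.

x2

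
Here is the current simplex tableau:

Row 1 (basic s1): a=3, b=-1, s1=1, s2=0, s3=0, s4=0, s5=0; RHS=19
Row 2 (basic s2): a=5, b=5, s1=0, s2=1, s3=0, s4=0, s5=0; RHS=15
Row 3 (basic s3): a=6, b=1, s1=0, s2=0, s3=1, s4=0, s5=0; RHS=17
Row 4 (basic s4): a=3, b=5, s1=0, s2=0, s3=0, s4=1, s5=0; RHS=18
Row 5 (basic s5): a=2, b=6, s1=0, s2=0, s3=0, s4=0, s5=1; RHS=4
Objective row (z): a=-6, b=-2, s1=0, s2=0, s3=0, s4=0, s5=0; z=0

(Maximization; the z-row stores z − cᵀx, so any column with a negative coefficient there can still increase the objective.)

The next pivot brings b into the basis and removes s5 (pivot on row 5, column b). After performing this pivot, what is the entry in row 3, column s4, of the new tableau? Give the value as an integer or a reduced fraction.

0

Pivot element is row 5, column b: 6.
Normalize row 5: new (row 5, s4) = 0/6 = 0.
row 3 ← row 3 − 1·(new row 5): 0 − 1·0 = 0.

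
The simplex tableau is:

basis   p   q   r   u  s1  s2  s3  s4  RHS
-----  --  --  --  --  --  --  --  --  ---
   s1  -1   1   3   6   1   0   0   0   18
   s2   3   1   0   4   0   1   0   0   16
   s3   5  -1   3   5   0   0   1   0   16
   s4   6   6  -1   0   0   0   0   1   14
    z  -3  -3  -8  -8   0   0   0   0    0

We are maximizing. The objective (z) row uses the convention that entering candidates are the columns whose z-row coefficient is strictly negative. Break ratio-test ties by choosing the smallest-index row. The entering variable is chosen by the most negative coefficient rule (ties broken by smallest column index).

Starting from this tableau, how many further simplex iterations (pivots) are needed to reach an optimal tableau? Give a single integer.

pivot: r in, s3 out → z = 128/3
pivot: q in, s1 out → z = 145/3
pivot: p in, s4 out → z = 1925/37
No improving column remains; optimal.

3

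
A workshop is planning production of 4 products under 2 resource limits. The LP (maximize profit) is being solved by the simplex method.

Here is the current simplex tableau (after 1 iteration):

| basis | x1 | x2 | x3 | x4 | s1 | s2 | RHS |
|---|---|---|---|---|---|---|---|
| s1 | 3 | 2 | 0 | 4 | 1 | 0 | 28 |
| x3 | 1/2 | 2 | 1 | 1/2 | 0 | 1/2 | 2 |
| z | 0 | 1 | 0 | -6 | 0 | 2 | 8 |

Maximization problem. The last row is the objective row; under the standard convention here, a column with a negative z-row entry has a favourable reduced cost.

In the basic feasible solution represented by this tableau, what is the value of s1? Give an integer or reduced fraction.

28

s1 is basic (row 1); its value is the RHS of that row: 28.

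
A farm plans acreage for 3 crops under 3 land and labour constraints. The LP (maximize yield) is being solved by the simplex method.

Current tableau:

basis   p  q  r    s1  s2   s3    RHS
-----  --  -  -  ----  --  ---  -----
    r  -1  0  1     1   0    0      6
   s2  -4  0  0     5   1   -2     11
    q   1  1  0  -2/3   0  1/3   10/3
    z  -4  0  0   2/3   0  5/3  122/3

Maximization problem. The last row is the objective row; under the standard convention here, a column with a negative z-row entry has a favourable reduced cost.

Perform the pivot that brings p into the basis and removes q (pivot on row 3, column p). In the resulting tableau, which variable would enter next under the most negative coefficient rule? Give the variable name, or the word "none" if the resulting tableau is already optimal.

s1

Pivot element 1. New z-row = old z-row − (-4)·(row 3/1).
Updated z-row coefficients: p: 0, q: 4, r: 0, s1: -2, s2: 0, s3: 3.
The most negative is -2 in column s1, so s1 would enter next.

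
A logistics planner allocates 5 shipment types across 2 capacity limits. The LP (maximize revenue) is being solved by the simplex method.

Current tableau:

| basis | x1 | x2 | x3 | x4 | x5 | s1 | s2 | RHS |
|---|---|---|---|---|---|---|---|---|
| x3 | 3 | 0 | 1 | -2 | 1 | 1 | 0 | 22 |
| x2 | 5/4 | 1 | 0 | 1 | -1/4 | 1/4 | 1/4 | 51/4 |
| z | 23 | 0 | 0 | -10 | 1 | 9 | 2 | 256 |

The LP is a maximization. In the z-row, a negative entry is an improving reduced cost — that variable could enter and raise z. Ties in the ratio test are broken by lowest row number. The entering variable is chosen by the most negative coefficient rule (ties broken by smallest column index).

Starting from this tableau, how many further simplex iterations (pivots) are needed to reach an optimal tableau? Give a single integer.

pivot: x4 in, x2 out → z = 767/2
pivot: x5 in, x3 out → z = 526
No improving column remains; optimal.

2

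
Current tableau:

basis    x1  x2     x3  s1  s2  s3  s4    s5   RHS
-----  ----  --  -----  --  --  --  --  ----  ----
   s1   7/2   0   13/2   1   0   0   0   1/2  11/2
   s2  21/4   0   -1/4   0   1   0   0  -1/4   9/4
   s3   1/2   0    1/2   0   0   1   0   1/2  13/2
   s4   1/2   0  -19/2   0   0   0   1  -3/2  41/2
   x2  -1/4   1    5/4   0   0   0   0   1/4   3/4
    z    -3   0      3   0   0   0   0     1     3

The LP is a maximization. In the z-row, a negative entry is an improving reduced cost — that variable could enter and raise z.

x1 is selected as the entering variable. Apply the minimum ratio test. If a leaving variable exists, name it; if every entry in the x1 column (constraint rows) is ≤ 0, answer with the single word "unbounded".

Ratios: row 1 (s1): (11/2)/(7/2) = 11/7; row 2 (s2): (9/4)/(21/4) = 3/7; row 3 (s3): (13/2)/(1/2) = 13; row 4 (s4): (41/2)/(1/2) = 41; row 5 (x2): entry -1/4 ≤ 0, skip.
Minimum ratio is in the s2 row, so s2 leaves.

s2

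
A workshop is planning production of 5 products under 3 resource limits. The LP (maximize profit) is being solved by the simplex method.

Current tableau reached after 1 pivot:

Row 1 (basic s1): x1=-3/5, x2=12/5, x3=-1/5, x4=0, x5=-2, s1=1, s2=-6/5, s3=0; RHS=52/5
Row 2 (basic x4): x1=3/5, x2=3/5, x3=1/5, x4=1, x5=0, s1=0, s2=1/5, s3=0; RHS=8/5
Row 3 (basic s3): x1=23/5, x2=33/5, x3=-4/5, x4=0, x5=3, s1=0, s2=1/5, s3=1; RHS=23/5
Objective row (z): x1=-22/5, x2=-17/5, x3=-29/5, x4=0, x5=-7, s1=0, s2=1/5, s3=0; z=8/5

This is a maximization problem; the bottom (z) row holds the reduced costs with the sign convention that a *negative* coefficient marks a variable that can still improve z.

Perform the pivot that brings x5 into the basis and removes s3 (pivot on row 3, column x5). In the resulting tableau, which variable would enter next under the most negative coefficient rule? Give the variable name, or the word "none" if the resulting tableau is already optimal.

Pivot element 3. New z-row = old z-row − (-7)·(row 3/3).
Updated z-row coefficients: x1: 19/3, x2: 12, x3: -23/3, x4: 0, x5: 0, s1: 0, s2: 2/3, s3: 7/3.
The most negative is -23/3 in column x3, so x3 would enter next.

x3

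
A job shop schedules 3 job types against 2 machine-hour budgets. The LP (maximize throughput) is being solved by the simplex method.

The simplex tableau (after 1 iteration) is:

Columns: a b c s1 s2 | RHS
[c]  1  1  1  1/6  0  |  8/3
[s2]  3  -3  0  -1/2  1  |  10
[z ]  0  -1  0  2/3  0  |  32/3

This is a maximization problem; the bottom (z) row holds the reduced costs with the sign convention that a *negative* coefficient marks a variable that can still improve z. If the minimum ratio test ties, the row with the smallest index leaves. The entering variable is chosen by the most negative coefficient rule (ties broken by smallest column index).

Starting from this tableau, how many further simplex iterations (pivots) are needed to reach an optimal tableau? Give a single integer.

1

pivot: b in, c out → z = 40/3
No improving column remains; optimal.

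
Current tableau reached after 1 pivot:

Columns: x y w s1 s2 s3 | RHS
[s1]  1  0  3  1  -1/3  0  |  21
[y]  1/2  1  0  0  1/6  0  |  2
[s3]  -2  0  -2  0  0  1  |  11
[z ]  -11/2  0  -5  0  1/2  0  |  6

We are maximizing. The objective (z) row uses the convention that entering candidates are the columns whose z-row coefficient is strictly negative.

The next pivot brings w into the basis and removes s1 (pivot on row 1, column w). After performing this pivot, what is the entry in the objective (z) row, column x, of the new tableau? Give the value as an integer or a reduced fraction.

-23/6

Pivot element is row 1, column w: 3.
Normalize row 1: new (row 1, x) = 1/3 = 1/3.
z-row ← z-row − (-5)·(new row 1): -11/2 − (-5)·(1/3) = -23/6.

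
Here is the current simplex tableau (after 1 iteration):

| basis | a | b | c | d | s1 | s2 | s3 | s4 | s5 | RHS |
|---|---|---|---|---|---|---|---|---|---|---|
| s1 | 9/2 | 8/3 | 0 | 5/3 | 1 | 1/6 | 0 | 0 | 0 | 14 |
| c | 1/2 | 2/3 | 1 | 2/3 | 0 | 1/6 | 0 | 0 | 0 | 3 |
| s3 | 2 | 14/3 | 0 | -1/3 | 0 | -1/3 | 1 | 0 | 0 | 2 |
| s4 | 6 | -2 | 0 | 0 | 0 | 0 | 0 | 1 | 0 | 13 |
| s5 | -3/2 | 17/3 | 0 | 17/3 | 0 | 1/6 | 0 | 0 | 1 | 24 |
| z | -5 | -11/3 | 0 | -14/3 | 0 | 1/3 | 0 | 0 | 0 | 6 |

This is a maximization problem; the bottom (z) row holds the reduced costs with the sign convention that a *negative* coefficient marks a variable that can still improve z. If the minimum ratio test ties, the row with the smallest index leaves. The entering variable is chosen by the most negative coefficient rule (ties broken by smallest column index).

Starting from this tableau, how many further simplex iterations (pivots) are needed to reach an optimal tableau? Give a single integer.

2

pivot: a in, s3 out → z = 11
pivot: d in, c out → z = 88/3
No improving column remains; optimal.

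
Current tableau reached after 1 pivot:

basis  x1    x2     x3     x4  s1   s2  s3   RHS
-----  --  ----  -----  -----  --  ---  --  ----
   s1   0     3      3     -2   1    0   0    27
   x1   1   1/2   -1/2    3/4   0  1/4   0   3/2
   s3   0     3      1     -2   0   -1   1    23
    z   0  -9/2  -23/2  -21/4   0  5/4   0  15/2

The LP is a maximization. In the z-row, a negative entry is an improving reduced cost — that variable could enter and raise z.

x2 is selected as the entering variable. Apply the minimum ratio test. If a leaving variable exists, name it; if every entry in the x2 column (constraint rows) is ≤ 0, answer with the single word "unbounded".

Ratios: row 1 (s1): 27/3 = 9; row 2 (x1): (3/2)/(1/2) = 3; row 3 (s3): 23/3 = 23/3.
Minimum ratio is in the x1 row, so x1 leaves.

x1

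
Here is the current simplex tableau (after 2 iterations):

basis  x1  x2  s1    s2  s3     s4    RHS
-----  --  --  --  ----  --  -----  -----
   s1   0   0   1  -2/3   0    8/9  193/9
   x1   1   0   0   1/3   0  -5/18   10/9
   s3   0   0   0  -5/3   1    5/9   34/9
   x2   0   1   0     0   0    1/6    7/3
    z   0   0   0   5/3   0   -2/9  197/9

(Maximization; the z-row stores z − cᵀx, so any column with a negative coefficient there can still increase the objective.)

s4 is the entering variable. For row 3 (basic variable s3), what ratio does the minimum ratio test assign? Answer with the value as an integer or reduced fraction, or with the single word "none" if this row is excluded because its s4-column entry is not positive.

Ratio = RHS / (s4 entry) = (34/9) / (5/9) = 34/5.

34/5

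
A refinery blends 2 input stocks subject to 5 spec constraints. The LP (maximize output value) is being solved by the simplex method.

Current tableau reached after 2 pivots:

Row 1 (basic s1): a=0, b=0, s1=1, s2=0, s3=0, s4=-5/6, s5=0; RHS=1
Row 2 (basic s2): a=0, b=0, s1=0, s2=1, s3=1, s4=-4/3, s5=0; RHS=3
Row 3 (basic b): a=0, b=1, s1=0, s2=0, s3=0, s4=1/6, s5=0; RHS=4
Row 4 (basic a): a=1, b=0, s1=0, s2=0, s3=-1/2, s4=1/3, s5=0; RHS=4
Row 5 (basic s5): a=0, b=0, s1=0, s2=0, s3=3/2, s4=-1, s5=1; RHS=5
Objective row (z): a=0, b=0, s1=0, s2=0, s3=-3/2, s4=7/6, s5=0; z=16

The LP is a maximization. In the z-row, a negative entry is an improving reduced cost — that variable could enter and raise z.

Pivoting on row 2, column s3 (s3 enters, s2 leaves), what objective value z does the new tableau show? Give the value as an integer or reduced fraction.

Minimum ratio for s3: 3/1 = 3.
z changes by −(z-row coeff of s3)·ratio = −(-3/2)·3 = 9/2.
New z = 16 + (9/2) = 41/2.

41/2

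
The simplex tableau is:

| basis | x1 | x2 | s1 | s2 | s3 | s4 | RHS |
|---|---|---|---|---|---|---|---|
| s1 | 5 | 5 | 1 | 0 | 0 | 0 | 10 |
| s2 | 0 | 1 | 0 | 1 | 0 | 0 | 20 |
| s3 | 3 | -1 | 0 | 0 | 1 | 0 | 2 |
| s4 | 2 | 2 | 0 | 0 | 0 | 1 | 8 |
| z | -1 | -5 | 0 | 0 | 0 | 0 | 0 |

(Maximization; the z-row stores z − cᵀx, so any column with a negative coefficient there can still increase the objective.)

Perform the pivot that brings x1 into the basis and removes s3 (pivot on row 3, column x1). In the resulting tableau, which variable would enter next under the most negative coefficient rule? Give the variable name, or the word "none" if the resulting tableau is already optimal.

x2

Pivot element 3. New z-row = old z-row − (-1)·(row 3/3).
Updated z-row coefficients: x1: 0, x2: -16/3, s1: 0, s2: 0, s3: 1/3, s4: 0.
The most negative is -16/3 in column x2, so x2 would enter next.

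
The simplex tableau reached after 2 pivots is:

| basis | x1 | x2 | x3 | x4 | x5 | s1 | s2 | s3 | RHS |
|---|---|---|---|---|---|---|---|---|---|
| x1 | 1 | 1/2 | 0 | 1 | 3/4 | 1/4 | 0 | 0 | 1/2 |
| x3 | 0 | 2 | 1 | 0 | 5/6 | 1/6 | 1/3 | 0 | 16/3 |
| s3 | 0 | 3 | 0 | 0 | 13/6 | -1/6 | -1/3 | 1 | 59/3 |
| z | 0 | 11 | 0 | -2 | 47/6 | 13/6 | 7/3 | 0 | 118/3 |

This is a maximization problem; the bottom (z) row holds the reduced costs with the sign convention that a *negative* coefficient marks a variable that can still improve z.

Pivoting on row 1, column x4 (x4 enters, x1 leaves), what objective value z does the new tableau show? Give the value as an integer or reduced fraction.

121/3

Minimum ratio for x4: (1/2)/1 = 1/2.
z changes by −(z-row coeff of x4)·ratio = −(-2)·(1/2) = 1.
New z = 118/3 + 1 = 121/3.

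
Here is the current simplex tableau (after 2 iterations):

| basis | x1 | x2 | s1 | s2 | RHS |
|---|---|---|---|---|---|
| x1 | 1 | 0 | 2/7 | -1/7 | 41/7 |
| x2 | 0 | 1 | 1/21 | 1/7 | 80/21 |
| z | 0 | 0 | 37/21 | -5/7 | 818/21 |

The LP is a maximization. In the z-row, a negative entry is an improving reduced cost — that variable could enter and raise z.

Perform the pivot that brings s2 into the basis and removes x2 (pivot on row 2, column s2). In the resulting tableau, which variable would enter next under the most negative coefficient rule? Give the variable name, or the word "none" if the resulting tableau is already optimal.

Pivot element 1/7. New z-row = old z-row − (-5/7)·(row 2/(1/7)).
Updated z-row coefficients: x1: 0, x2: 5, s1: 2, s2: 0.
No coefficient is strictly negative; the tableau after this pivot is optimal.

none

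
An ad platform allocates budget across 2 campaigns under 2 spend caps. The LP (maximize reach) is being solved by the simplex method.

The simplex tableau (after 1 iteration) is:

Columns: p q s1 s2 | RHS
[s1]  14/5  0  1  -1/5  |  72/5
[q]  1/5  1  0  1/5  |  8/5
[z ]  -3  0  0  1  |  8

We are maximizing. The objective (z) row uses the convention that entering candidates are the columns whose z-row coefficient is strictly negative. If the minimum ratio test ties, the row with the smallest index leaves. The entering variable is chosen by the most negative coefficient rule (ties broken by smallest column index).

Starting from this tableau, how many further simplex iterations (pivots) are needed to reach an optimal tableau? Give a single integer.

pivot: p in, s1 out → z = 164/7
No improving column remains; optimal.

1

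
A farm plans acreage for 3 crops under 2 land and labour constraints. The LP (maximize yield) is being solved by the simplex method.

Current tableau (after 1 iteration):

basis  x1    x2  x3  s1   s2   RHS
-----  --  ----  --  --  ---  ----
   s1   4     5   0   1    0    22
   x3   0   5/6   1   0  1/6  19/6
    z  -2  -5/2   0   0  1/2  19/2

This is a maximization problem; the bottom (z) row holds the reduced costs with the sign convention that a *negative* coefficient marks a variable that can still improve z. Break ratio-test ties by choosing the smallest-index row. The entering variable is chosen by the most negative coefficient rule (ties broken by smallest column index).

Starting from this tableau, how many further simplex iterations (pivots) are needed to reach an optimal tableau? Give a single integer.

2

pivot: x2 in, x3 out → z = 19
pivot: x1 in, s1 out → z = 41/2
No improving column remains; optimal.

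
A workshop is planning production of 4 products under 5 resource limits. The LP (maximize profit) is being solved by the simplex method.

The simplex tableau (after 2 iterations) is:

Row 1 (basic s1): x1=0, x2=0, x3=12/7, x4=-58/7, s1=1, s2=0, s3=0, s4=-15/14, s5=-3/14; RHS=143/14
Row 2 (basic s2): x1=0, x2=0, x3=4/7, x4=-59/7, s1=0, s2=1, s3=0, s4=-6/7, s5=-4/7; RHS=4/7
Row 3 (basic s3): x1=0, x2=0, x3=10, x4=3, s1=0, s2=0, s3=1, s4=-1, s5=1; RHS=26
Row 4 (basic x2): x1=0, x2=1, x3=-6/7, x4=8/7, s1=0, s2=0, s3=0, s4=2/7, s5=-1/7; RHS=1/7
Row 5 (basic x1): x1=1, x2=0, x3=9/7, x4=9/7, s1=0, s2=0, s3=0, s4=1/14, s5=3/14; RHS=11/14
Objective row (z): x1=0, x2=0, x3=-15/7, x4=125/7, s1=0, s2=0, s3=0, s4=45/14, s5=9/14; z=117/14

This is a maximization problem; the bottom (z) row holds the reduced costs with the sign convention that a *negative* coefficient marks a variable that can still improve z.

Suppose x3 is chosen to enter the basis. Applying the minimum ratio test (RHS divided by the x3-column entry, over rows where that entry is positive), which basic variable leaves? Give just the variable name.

x1

Ratios: row 1 (s1): (143/14)/(12/7) = 143/24; row 2 (s2): (4/7)/(4/7) = 1; row 3 (s3): 26/10 = 13/5; row 4 (x2): entry -6/7 ≤ 0, skip; row 5 (x1): (11/14)/(9/7) = 11/18.
Minimum ratio 11/18 is in the x1 row, so x1 leaves.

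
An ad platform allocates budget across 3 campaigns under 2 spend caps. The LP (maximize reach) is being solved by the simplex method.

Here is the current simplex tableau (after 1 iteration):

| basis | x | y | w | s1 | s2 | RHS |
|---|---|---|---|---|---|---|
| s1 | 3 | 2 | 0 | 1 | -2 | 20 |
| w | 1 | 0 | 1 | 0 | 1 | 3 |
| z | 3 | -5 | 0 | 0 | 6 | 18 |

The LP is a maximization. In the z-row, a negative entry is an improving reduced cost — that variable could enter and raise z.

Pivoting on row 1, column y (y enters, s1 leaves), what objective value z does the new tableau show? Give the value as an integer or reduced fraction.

Minimum ratio for y: 20/2 = 10.
z changes by −(z-row coeff of y)·ratio = −(-5)·10 = 50.
New z = 18 + 50 = 68.

68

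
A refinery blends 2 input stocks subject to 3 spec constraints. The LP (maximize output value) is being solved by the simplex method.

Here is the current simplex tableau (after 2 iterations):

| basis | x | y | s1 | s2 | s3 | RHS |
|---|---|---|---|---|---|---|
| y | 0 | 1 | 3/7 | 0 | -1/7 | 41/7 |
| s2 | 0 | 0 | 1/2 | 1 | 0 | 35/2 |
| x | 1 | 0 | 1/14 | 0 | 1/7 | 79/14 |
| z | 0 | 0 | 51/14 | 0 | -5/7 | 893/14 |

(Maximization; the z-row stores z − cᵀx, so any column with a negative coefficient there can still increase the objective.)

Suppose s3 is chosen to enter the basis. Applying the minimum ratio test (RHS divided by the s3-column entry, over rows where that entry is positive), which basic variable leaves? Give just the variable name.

Ratios: row 1 (y): entry -1/7 ≤ 0, skip; row 2 (s2): entry 0 ≤ 0, skip; row 3 (x): (79/14)/(1/7) = 79/2.
Minimum ratio 79/2 is in the x row, so x leaves.

x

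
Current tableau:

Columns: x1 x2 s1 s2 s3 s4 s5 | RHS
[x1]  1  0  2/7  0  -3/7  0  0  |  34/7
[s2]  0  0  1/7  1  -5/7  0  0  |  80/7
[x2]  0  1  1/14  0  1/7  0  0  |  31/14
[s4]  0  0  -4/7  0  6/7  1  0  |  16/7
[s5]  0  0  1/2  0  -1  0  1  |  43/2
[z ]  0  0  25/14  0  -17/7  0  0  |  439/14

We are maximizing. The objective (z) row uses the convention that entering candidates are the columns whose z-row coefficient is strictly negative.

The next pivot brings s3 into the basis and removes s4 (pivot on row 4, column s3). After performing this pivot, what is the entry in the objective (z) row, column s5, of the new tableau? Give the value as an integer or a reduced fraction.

0

Pivot element is row 4, column s3: 6/7.
Normalize row 4: new (row 4, s5) = 0/(6/7) = 0.
z-row ← z-row − (-17/7)·(new row 4): 0 − (-17/7)·0 = 0.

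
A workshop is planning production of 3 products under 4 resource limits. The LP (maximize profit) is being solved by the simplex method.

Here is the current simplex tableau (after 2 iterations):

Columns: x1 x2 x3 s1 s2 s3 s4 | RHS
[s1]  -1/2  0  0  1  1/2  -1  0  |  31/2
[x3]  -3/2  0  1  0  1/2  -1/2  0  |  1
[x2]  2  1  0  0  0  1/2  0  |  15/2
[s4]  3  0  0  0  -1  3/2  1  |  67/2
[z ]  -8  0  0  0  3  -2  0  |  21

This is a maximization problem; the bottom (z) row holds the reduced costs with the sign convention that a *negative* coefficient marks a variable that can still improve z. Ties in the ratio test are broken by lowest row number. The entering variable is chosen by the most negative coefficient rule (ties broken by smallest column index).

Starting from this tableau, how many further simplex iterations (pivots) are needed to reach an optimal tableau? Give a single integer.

1

pivot: x1 in, x2 out → z = 51
No improving column remains; optimal.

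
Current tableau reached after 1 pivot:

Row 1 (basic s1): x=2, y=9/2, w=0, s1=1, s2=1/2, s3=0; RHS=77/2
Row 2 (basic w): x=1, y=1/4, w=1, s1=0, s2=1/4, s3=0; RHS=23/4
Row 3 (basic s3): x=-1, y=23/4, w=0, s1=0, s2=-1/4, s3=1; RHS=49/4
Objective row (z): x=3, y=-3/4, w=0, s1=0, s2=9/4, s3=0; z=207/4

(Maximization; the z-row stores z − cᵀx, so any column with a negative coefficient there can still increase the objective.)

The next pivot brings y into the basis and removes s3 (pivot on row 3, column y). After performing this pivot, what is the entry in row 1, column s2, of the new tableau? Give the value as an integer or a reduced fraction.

16/23

Pivot element is row 3, column y: 23/4.
Normalize row 3: new (row 3, s2) = (-1/4)/(23/4) = -1/23.
row 1 ← row 1 − (9/2)·(new row 3): 1/2 − (9/2)·(-1/23) = 16/23.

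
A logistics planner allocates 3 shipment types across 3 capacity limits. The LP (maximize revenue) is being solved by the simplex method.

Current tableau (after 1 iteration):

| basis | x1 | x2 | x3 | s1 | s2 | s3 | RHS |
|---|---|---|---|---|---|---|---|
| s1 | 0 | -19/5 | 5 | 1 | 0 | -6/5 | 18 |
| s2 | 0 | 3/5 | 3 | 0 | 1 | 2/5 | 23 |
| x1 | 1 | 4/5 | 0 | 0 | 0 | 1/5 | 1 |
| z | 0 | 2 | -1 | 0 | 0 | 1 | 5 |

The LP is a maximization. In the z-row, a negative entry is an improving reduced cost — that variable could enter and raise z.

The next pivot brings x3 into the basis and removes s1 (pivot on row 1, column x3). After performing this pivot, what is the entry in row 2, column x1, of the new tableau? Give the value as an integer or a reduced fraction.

Pivot element is row 1, column x3: 5.
Normalize row 1: new (row 1, x1) = 0/5 = 0.
row 2 ← row 2 − 3·(new row 1): 0 − 3·0 = 0.

0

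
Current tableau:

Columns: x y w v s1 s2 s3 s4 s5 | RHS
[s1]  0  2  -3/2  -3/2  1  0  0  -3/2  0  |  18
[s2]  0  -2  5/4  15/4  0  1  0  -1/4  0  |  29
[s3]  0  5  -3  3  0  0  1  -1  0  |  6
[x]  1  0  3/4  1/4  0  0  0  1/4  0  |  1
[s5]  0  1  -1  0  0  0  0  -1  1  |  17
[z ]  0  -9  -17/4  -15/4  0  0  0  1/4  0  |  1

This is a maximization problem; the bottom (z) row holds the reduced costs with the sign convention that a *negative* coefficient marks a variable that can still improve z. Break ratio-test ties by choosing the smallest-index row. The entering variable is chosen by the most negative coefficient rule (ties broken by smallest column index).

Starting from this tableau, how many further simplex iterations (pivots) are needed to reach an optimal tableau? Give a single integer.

pivot: y in, s3 out → z = 59/5
pivot: w in, x out → z = 74/3
No improving column remains; optimal.

2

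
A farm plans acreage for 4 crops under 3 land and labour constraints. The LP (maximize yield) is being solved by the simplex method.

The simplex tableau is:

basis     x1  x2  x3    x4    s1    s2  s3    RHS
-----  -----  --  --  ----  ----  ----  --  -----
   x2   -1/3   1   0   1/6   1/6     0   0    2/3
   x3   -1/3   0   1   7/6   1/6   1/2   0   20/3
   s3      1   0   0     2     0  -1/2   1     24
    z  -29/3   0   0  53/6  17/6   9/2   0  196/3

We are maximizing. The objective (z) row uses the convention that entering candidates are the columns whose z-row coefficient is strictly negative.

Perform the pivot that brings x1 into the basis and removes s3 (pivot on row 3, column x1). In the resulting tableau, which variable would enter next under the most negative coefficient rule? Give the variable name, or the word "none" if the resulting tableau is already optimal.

Pivot element 1. New z-row = old z-row − (-29/3)·(row 3/1).
Updated z-row coefficients: x1: 0, x2: 0, x3: 0, x4: 169/6, s1: 17/6, s2: -1/3, s3: 29/3.
The most negative is -1/3 in column s2, so s2 would enter next.

s2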